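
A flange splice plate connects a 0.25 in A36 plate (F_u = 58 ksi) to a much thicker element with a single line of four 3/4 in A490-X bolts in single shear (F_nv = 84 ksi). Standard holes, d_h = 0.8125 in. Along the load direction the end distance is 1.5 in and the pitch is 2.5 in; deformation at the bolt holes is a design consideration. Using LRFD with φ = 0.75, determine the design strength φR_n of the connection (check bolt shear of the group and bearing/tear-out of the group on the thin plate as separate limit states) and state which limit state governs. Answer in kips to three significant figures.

Bolt shear: A_b = π·0.75²/4 = 0.4418 in²; R_n = 84 × 0.4418 × 4 × 1 = 148.4 kips → 0.75 × 148.4 = 111 kips.
Bearing (1.2 l_c t F_u ≤ 2.4 d t F_u): upper limit = 2.4·0.75·0.25·58 = 26.1 kips.
  Edge l_c = 1.5 − 0.8125/2 = 1.094 → r_n = 19.03 kips; interior l_c = 2.5 − 0.8125 = 1.688 → r_n = 26.1 kips.
  R_n,bearing = 1·19.03 + 3·26.1 = 97.33 kips → 0.75 × 97.33 = 73 kips.
Bearing governs: 73 kips.

73 kips (bearing governs)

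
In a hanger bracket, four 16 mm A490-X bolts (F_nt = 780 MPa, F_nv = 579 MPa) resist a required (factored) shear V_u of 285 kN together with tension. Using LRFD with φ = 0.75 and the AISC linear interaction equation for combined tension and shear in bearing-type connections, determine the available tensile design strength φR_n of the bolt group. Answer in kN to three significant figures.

A_b = π·16²/4 = 201.1 mm²; f_rv = 285 × 1000 / (4 × 201.1) = 354.4 MPa.
F'_nt = 1.3 F_nt − (F_nt / φF_nv) f_rv = 1.3·780 − (780/(0.75·579))·354.4 = 377.5 MPa, capped at F_nt → F'_nt = 377.5 MPa.
R_n = F'_nt · A_b · n = 377.5 × 201.1 × 4 / 1000 = 303.6 kN.
Design strength φR_n = 0.75 × 303.6 = 228 kN.

228 kN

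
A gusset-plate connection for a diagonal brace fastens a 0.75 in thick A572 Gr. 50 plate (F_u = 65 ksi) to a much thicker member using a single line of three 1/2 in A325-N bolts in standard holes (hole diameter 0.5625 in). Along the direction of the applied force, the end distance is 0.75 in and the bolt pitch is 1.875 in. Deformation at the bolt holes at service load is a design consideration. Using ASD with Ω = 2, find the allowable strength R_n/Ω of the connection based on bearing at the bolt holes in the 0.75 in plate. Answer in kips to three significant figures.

Per bolt r_n = 1.2 l_c t F_u ≤ 2.4 d t F_u; upper limit = 2.4 × 0.5 × 0.75 × 65 = 58.5 kips.
Edge bolt: l_c = 0.75 − 0.5625/2 = 0.4688 in → 1.2 × 0.4688 × 0.75 × 65 = 27.42 → r_n = 27.42 kips.
Interior bolts: l_c = 1.875 − 0.5625 = 1.312 in → 1.2 × 1.312 × 0.75 × 65 = 76.78 → r_n = 58.5 kips.
R_n = 1 × 27.42 + 2 × 58.5 = 144.4 kips.
Allowable strength R_n/Ω = 144.4 / 2 = 72.2 kips.

72.2 kips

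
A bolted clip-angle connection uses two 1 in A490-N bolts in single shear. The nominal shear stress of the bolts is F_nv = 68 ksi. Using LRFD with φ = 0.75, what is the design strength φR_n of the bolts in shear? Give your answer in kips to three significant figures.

A_b = π × 1² / 4 = 0.7854 in².
R_n = F_nv · A_b · n · n_s = 68 × 0.7854 × 2 × 1 = 106.8 kips.
Design strength φR_n = 0.75 × 106.8 = 80.1 kips.

80.1 kips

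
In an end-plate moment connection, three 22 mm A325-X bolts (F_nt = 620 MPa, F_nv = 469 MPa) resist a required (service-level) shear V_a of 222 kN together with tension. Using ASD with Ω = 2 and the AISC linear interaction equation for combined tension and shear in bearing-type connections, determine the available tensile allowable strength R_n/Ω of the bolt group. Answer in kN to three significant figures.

166 kN

A_b = π·22²/4 = 380.1 mm²; f_rv = 222 × 1000 / (3 × 380.1) = 194.7 MPa.
F'_nt = 1.3 F_nt − (Ω F_nt / F_nv) f_rv = 1.3·620 − (2·620/469)·194.7 = 291.3 MPa, capped at F_nt → F'_nt = 291.3 MPa.
R_n = F'_nt · A_b · n = 291.3 × 380.1 × 3 / 1000 = 332.2 kN.
Allowable strength R_n/Ω = 332.2 / 2 = 166 kN.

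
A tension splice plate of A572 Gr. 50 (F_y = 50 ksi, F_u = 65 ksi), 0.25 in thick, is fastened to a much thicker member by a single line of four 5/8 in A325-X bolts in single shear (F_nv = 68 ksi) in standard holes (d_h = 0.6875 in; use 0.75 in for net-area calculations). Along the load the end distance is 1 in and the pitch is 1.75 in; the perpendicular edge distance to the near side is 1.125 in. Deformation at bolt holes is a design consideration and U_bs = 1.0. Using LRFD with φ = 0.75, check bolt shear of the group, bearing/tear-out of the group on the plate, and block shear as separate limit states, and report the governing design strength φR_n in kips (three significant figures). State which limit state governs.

Bolt shear: A_b = π·0.625²/4 = 0.3068 in²; R_n = 68 × 0.3068 × 4 × 1 = 83.45 kips → 0.75 × 83.45 = 62.6 kips.
Bearing: edge l_c = 0.6562, r_n = 12.8 kips; interior l_c = 1.062, r_n = 20.72 kips; R_n = 12.8 + 3·20.72 = 74.95 kips → 56.2 kips.
Block shear: A_gv = 1.562, A_nv = 0.9062, A_nt = 0.1875 in²; R_n = min(0.6F_uA_nv, 0.6F_yA_gv) + U_bs·F_u·A_nt = 47.53 kips → 35.6 kips.
Block shear governs: 35.6 kips.

35.6 kips (block shear governs)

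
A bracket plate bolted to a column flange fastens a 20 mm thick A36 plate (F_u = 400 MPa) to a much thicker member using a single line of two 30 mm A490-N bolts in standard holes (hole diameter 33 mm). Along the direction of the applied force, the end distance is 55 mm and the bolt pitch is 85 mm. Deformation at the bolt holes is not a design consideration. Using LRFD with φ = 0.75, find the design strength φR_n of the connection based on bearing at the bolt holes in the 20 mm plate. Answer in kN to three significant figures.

814 kN

Per bolt r_n = 1.5 l_c t F_u ≤ 3.0 d t F_u; upper limit = 3.0 × 30 × 20 × 400 / 1000 = 720 kN.
Edge bolt: l_c = 55 − 33/2 = 38.5 mm → 1.5 × 38.5 × 20 × 400 / 1000 = 462 → r_n = 462 kN.
Interior bolts: l_c = 85 − 33 = 52 mm → 1.5 × 52 × 20 × 400 / 1000 = 624 → r_n = 624 kN.
R_n = 1 × 462 + 1 × 624 = 1086 kN.
Design strength φR_n = 0.75 × 1086 = 814 kN.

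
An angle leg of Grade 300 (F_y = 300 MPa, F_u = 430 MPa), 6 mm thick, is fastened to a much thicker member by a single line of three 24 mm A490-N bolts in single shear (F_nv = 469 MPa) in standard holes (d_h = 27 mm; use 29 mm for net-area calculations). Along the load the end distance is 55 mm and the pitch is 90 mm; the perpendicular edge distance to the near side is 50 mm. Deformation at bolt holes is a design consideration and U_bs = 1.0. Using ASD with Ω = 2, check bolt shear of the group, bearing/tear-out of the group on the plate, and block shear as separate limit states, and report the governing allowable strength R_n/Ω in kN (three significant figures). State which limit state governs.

172 kN (block shear governs)

Bolt shear: A_b = π·24²/4 = 452.4 mm²; R_n = 469 × 452.4 × 3 × 1 / 1000 = 636.5 kN → 636.5 / 2 = 318 kN.
Bearing: edge l_c = 41.5, r_n = 128.5 kN; interior l_c = 63, r_n = 148.6 kN; R_n = 128.5 + 2·148.6 = 425.7 kN → 213 kN.
Block shear: A_gv = 1410, A_nv = 975, A_nt = 213 mm²; R_n = min(0.6F_uA_nv, 0.6F_yA_gv) + U_bs·F_u·A_nt = 343.1 kN → 172 kN.
Block shear governs: 172 kN.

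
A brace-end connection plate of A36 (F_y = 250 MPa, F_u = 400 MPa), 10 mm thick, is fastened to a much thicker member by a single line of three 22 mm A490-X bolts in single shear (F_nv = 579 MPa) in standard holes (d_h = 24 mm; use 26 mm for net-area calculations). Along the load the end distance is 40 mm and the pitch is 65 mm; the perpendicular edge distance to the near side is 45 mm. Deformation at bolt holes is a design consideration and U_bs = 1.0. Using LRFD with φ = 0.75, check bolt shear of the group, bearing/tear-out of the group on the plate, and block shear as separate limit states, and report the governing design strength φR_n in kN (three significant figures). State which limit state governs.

285 kN (block shear governs)

Bolt shear: A_b = π·22²/4 = 380.1 mm²; R_n = 579 × 380.1 × 3 × 1 / 1000 = 660.3 kN → 0.75 × 660.3 = 495 kN.
Bearing: edge l_c = 28, r_n = 134.4 kN; interior l_c = 41, r_n = 196.8 kN; R_n = 134.4 + 2·196.8 = 528 kN → 396 kN.
Block shear: A_gv = 1700, A_nv = 1050, A_nt = 320 mm²; R_n = min(0.6F_uA_nv, 0.6F_yA_gv) + U_bs·F_u·A_nt = 380 kN → 285 kN.
Block shear governs: 285 kN.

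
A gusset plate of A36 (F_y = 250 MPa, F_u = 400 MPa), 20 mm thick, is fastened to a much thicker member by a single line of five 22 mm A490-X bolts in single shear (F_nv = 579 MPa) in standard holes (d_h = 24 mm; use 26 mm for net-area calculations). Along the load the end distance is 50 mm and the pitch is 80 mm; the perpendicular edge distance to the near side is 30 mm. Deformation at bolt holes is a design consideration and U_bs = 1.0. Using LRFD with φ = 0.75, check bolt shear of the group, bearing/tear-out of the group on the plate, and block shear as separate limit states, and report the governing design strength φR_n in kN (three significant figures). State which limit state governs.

Bolt shear: A_b = π·22²/4 = 380.1 mm²; R_n = 579 × 380.1 × 5 × 1 / 1000 = 1100 kN → 0.75 × 1100 = 825 kN.
Bearing: edge l_c = 38, r_n = 364.8 kN; interior l_c = 56, r_n = 422.4 kN; R_n = 364.8 + 4·422.4 = 2054 kN → 1540 kN.
Block shear: A_gv = 7400, A_nv = 5060, A_nt = 340 mm²; R_n = min(0.6F_uA_nv, 0.6F_yA_gv) + U_bs·F_u·A_nt = 1246 kN → 934 kN.
Bolt shear governs: 825 kN.

825 kN (bolt shear governs)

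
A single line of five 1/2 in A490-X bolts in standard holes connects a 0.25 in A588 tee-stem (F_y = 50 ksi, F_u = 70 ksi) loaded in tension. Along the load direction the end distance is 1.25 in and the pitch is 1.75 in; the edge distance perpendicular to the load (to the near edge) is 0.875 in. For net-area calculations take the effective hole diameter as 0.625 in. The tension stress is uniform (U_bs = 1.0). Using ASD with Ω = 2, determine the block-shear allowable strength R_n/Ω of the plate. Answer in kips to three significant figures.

Shear plane L_v = 1.25 + 4·1.75 = 8.25 in; A_gv = 8.25 × 0.25 = 2.062 in².
A_nv = (8.25 − 4.5·0.625) × 0.25 = 1.359 in².
A_nt = (0.875 − 0.5·0.625) × 0.25 = 0.1406 in².
0.6 F_u A_nv = 57.09 kips; 0.6 F_y A_gv = 61.88 kips → shear rupture governs the shear term.
R_n = 57.09 + 1.0 × 70 × 0.1406 = 66.94 kips.
Allowable strength R_n/Ω = 66.94 / 2 = 33.5 kips.

33.5 kips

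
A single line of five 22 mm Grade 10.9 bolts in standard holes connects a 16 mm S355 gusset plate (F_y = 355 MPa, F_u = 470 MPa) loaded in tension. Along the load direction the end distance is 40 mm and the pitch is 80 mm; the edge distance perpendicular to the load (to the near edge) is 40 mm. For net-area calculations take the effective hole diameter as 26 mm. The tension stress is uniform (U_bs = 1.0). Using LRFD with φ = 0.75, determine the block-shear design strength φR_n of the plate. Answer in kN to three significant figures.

975 kN

Shear plane L_v = 40 + 4·80 = 360 mm; A_gv = 360 × 16 = 5760 mm².
A_nv = (360 − 4.5·26) × 16 = 3888 mm².
A_nt = (40 − 0.5·26) × 16 = 432 mm².
0.6 F_u A_nv = 1096 kN; 0.6 F_y A_gv = 1227 kN → shear rupture governs the shear term.
R_n = 1096 + 1.0 × 470 × 432 / 1000 = 1299 kN.
Design strength φR_n = 0.75 × 1299 = 975 kN.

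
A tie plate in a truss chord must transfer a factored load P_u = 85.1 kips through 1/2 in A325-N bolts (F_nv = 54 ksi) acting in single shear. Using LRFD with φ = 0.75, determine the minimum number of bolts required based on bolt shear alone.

11 bolts

A_b = π·0.5²/4 = 0.1963 in².
Per-bolt design strength φR_n = 0.75 × 54 × 0.1963 × 1 = 7.952 kips.
n ≥ 85.1 / 7.952 = 10.7 → use 11 bolts.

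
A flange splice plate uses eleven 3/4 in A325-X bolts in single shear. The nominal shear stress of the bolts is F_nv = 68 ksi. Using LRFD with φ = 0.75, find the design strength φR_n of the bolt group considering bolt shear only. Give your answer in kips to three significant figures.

A_b = π × 0.75² / 4 = 0.4418 in².
R_n = F_nv · A_b · n · n_s = 68 × 0.4418 × 11 × 1 = 330.5 kips.
Design strength φR_n = 0.75 × 330.5 = 248 kips.

248 kips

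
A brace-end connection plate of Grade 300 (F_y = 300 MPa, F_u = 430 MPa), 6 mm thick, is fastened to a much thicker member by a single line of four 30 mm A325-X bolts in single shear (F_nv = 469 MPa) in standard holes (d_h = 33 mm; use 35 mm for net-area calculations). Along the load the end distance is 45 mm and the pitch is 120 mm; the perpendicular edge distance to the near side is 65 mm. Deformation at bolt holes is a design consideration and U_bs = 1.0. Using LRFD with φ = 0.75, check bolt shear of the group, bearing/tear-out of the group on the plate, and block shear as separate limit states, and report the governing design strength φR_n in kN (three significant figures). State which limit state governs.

420 kN (block shear governs)

Bolt shear: A_b = π·30²/4 = 706.9 mm²; R_n = 469 × 706.9 × 4 × 1 / 1000 = 1326 kN → 0.75 × 1326 = 995 kN.
Bearing: edge l_c = 28.5, r_n = 88.24 kN; interior l_c = 87, r_n = 185.8 kN; R_n = 88.24 + 3·185.8 = 645.5 kN → 484 kN.
Block shear: A_gv = 2430, A_nv = 1695, A_nt = 285 mm²; R_n = min(0.6F_uA_nv, 0.6F_yA_gv) + U_bs·F_u·A_nt = 559.9 kN → 420 kN.
Block shear governs: 420 kN.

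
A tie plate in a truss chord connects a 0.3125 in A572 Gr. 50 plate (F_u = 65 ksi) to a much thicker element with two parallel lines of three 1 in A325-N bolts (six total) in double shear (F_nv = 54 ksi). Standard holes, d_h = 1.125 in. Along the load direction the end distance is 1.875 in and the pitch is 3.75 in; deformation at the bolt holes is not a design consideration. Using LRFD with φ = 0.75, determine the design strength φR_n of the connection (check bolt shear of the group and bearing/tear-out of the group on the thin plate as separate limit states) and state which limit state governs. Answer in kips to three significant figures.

243 kips (bearing governs)

Bolt shear: A_b = π·1²/4 = 0.7854 in²; R_n = 54 × 0.7854 × 6 × 2 = 508.9 kips → 0.75 × 508.9 = 382 kips.
Bearing (1.5 l_c t F_u ≤ 3.0 d t F_u): upper limit = 3.0·1·0.3125·65 = 60.94 kips.
  Edge l_c = 1.875 − 1.125/2 = 1.312 → r_n = 39.99 kips; interior l_c = 3.75 − 1.125 = 2.625 → r_n = 60.94 kips.
  R_n,bearing = 2·39.99 + 4·60.94 = 323.7 kips → 0.75 × 323.7 = 243 kips.
Bearing governs: 243 kips.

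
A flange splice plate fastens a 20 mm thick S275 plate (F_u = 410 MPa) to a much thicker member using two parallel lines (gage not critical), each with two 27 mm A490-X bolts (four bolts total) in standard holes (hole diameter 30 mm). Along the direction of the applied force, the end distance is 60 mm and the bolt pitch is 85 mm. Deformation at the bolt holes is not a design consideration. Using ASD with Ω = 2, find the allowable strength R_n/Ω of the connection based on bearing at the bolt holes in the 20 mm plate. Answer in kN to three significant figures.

Per bolt r_n = 1.5 l_c t F_u ≤ 3.0 d t F_u; upper limit = 3.0 × 27 × 20 × 410 / 1000 = 664.2 kN.
Edge bolt: l_c = 60 − 30/2 = 45 mm → 1.5 × 45 × 20 × 410 / 1000 = 553.5 → r_n = 553.5 kN.
Interior bolts: l_c = 85 − 30 = 55 mm → 1.5 × 55 × 20 × 410 / 1000 = 676.5 → r_n = 664.2 kN.
R_n = 2 × 553.5 + 2 × 664.2 = 2435 kN.
Allowable strength R_n/Ω = 2435 / 2 = 1220 kN.

1220 kN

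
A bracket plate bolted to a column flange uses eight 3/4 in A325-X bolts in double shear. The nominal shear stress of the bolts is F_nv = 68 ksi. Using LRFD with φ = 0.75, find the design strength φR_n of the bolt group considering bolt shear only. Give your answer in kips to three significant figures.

A_b = π × 0.75² / 4 = 0.4418 in².
R_n = F_nv · A_b · n · n_s = 68 × 0.4418 × 8 × 2 = 480.7 kips.
Design strength φR_n = 0.75 × 480.7 = 360 kips.

360 kips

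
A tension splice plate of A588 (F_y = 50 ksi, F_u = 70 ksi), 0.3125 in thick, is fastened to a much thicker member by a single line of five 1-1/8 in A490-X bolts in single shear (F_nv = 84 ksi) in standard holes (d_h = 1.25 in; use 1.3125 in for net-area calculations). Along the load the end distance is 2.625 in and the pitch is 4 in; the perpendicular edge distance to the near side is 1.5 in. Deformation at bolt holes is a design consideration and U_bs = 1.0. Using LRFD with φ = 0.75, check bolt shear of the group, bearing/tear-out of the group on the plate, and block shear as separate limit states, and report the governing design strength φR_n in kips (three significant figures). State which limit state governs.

Bolt shear: A_b = π·1.125²/4 = 0.994 in²; R_n = 84 × 0.994 × 5 × 1 = 417.5 kips → 0.75 × 417.5 = 313 kips.
Bearing: edge l_c = 2, r_n = 52.5 kips; interior l_c = 2.75, r_n = 59.06 kips; R_n = 52.5 + 4·59.06 = 288.8 kips → 217 kips.
Block shear: A_gv = 5.82, A_nv = 3.975, A_nt = 0.2637 in²; R_n = min(0.6F_uA_nv, 0.6F_yA_gv) + U_bs·F_u·A_nt = 185.4 kips → 139 kips.
Block shear governs: 139 kips.

139 kips (block shear governs)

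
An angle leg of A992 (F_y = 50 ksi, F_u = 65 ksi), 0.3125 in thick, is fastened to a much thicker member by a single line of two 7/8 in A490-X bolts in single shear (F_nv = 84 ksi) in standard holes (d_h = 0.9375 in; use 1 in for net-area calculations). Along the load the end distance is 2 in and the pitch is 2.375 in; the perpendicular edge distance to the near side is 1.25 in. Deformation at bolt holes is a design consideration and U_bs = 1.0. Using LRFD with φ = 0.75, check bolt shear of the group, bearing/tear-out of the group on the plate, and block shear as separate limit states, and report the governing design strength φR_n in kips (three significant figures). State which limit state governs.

Bolt shear: A_b = π·0.875²/4 = 0.6013 in²; R_n = 84 × 0.6013 × 2 × 1 = 101 kips → 0.75 × 101 = 75.8 kips.
Bearing: edge l_c = 1.531, r_n = 37.32 kips; interior l_c = 1.438, r_n = 35.04 kips; R_n = 37.32 + 1·35.04 = 72.36 kips → 54.3 kips.
Block shear: A_gv = 1.367, A_nv = 0.8984, A_nt = 0.2344 in²; R_n = min(0.6F_uA_nv, 0.6F_yA_gv) + U_bs·F_u·A_nt = 50.27 kips → 37.7 kips.
Block shear governs: 37.7 kips.

37.7 kips (block shear governs)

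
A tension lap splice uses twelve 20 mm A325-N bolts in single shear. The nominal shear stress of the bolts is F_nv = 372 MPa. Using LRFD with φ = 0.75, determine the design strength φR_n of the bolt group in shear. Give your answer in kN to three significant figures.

A_b = π × 20² / 4 = 314.2 mm².
R_n = F_nv · A_b · n · n_s = 372 × 314.2 × 12 × 1 / 1000 = 1402 kN.
Design strength φR_n = 0.75 × 1402 = 1050 kN.

1050 kN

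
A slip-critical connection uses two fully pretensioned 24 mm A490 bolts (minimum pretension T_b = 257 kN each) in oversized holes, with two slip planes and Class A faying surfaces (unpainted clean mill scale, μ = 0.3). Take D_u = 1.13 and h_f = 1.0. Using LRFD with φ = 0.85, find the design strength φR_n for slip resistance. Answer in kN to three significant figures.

R_n = μ · D_u · h_f · T_b · n_s · n_b = 0.3 × 1.13 × 1.0 × 257 × 2 × 2 = 348.5 kN.
Design strength φR_n = 0.85 × 348.5 = 296 kN.

296 kN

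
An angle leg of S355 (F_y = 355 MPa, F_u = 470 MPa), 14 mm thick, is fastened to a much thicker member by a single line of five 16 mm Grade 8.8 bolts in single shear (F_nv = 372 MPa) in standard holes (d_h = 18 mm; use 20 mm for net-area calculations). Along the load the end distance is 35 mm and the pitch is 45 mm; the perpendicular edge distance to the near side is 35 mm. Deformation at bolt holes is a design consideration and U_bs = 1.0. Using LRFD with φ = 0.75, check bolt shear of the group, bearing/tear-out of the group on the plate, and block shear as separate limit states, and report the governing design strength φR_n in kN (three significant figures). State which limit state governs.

Bolt shear: A_b = π·16²/4 = 201.1 mm²; R_n = 372 × 201.1 × 5 × 1 / 1000 = 374 kN → 0.75 × 374 = 280 kN.
Bearing: edge l_c = 26, r_n = 205.3 kN; interior l_c = 27, r_n = 213.2 kN; R_n = 205.3 + 4·213.2 = 1058 kN → 794 kN.
Block shear: A_gv = 3010, A_nv = 1750, A_nt = 350 mm²; R_n = min(0.6F_uA_nv, 0.6F_yA_gv) + U_bs·F_u·A_nt = 658 kN → 494 kN.
Bolt shear governs: 280 kN.

280 kN (bolt shear governs)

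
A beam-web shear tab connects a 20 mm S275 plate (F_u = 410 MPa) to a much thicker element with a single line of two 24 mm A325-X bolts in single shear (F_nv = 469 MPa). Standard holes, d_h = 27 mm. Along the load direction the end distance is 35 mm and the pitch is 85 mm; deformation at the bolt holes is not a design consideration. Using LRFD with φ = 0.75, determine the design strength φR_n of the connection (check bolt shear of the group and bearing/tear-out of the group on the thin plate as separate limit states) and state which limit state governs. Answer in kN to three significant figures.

Bolt shear: A_b = π·24²/4 = 452.4 mm²; R_n = 469 × 452.4 × 2 × 1 / 1000 = 424.3 kN → 0.75 × 424.3 = 318 kN.
Bearing (1.5 l_c t F_u ≤ 3.0 d t F_u): upper limit = 3.0·24·20·410 / 1000 = 590.4 kN.
  Edge l_c = 35 − 27/2 = 21.5 → r_n = 264.4 kN; interior l_c = 85 − 27 = 58 → r_n = 590.4 kN.
  R_n,bearing = 1·264.4 + 1·590.4 = 854.8 kN → 0.75 × 854.8 = 641 kN.
Bolt shear governs: 318 kN.

318 kN (bolt shear governs)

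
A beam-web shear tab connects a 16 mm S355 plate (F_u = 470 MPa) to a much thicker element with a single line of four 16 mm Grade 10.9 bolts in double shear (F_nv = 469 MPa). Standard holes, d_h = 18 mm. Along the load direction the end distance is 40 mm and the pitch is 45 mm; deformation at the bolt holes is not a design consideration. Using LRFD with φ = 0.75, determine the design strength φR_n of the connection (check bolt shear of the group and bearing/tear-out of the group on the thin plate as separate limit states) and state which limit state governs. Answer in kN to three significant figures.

566 kN (bolt shear governs)

Bolt shear: A_b = π·16²/4 = 201.1 mm²; R_n = 469 × 201.1 × 4 × 2 / 1000 = 754.4 kN → 0.75 × 754.4 = 566 kN.
Bearing (1.5 l_c t F_u ≤ 3.0 d t F_u): upper limit = 3.0·16·16·470 / 1000 = 361 kN.
  Edge l_c = 40 − 18/2 = 31 → r_n = 349.7 kN; interior l_c = 45 − 18 = 27 → r_n = 304.6 kN.
  R_n,bearing = 1·349.7 + 3·304.6 = 1263 kN → 0.75 × 1263 = 948 kN.
Bolt shear governs: 566 kN.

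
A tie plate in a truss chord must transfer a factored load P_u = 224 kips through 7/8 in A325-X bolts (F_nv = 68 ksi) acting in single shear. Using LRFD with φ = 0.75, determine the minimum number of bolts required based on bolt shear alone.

8 bolts

A_b = π·0.875²/4 = 0.6013 in².
Per-bolt design strength φR_n = 0.75 × 68 × 0.6013 × 1 = 30.67 kips.
n ≥ 224 / 30.67 = 7.304 → use 8 bolts.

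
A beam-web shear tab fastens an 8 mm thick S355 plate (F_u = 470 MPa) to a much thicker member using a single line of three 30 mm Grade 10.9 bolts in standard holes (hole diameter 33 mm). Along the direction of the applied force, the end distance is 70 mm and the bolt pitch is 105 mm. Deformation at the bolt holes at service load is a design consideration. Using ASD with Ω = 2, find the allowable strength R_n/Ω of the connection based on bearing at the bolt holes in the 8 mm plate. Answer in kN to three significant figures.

391 kN

Per bolt r_n = 1.2 l_c t F_u ≤ 2.4 d t F_u; upper limit = 2.4 × 30 × 8 × 470 / 1000 = 270.7 kN.
Edge bolt: l_c = 70 − 33/2 = 53.5 mm → 1.2 × 53.5 × 8 × 470 / 1000 = 241.4 → r_n = 241.4 kN.
Interior bolts: l_c = 105 − 33 = 72 mm → 1.2 × 72 × 8 × 470 / 1000 = 324.9 → r_n = 270.7 kN.
R_n = 1 × 241.4 + 2 × 270.7 = 782.8 kN.
Allowable strength R_n/Ω = 782.8 / 2 = 391 kN.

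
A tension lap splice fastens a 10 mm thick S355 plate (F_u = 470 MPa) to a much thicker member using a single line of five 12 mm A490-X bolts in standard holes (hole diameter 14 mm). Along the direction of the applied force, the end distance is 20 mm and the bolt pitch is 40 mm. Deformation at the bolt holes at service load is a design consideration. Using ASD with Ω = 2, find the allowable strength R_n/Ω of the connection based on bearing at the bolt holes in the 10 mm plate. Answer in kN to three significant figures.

Per bolt r_n = 1.2 l_c t F_u ≤ 2.4 d t F_u; upper limit = 2.4 × 12 × 10 × 470 / 1000 = 135.4 kN.
Edge bolt: l_c = 20 − 14/2 = 13 mm → 1.2 × 13 × 10 × 470 / 1000 = 73.32 → r_n = 73.32 kN.
Interior bolts: l_c = 40 − 14 = 26 mm → 1.2 × 26 × 10 × 470 / 1000 = 146.6 → r_n = 135.4 kN.
R_n = 1 × 73.32 + 4 × 135.4 = 614.8 kN.
Allowable strength R_n/Ω = 614.8 / 2 = 307 kN.

307 kN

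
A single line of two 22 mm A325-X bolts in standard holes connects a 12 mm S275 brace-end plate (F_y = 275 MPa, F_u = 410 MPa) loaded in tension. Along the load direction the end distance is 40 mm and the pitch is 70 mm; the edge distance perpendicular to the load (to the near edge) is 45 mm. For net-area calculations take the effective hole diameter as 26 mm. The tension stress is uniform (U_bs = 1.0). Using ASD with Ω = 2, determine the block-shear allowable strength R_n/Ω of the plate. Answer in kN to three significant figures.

Shear plane L_v = 40 + 1·70 = 110 mm; A_gv = 110 × 12 = 1320 mm².
A_nv = (110 − 1.5·26) × 12 = 852 mm².
A_nt = (45 − 0.5·26) × 12 = 384 mm².
0.6 F_u A_nv = 209.6 kN; 0.6 F_y A_gv = 217.8 kN → shear rupture governs the shear term.
R_n = 209.6 + 1.0 × 410 × 384 / 1000 = 367 kN.
Allowable strength R_n/Ω = 367 / 2 = 184 kN.

184 kN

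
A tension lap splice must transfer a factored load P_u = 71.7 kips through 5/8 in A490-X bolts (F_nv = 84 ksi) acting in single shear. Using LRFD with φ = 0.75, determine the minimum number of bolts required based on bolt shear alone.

4 bolts

A_b = π·0.625²/4 = 0.3068 in².
Per-bolt design strength φR_n = 0.75 × 84 × 0.3068 × 1 = 19.33 kips.
n ≥ 71.7 / 19.33 = 3.71 → use 4 bolts.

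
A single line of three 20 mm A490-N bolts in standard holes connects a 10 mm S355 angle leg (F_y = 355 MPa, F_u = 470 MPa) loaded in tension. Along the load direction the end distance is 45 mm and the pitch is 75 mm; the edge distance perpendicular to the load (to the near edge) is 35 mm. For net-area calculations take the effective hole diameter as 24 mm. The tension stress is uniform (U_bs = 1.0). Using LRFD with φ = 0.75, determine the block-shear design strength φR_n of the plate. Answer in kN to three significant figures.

Shear plane L_v = 45 + 2·75 = 195 mm; A_gv = 195 × 10 = 1950 mm².
A_nv = (195 − 2.5·24) × 10 = 1350 mm².
A_nt = (35 − 0.5·24) × 10 = 230 mm².
0.6 F_u A_nv = 380.7 kN; 0.6 F_y A_gv = 415.4 kN → shear rupture governs the shear term.
R_n = 380.7 + 1.0 × 470 × 230 / 1000 = 488.8 kN.
Design strength φR_n = 0.75 × 488.8 = 367 kN.

367 kN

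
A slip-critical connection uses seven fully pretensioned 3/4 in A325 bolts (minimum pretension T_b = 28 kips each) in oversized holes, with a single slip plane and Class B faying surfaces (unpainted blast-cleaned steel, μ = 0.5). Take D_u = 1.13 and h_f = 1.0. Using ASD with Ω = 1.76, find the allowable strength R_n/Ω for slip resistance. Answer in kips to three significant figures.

62.9 kips

R_n = μ · D_u · h_f · T_b · n_s · n_b = 0.5 × 1.13 × 1.0 × 28 × 1 × 7 = 110.7 kips.
Allowable strength R_n/Ω = 110.7 / 1.76 = 62.9 kips.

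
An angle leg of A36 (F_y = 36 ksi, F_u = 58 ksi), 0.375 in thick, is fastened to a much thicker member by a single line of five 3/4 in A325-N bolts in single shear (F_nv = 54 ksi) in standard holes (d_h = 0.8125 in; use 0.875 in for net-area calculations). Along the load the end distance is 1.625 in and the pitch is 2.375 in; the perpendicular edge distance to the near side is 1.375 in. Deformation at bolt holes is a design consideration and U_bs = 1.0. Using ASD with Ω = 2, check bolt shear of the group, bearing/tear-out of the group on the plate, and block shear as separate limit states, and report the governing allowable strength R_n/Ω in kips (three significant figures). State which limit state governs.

Bolt shear: A_b = π·0.75²/4 = 0.4418 in²; R_n = 54 × 0.4418 × 5 × 1 = 119.3 kips → 119.3 / 2 = 59.6 kips.
Bearing: edge l_c = 1.219, r_n = 31.81 kips; interior l_c = 1.562, r_n = 39.15 kips; R_n = 31.81 + 4·39.15 = 188.4 kips → 94.2 kips.
Block shear: A_gv = 4.172, A_nv = 2.695, A_nt = 0.3516 in²; R_n = min(0.6F_uA_nv, 0.6F_yA_gv) + U_bs·F_u·A_nt = 110.5 kips → 55.3 kips.
Block shear governs: 55.3 kips.

55.3 kips (block shear governs)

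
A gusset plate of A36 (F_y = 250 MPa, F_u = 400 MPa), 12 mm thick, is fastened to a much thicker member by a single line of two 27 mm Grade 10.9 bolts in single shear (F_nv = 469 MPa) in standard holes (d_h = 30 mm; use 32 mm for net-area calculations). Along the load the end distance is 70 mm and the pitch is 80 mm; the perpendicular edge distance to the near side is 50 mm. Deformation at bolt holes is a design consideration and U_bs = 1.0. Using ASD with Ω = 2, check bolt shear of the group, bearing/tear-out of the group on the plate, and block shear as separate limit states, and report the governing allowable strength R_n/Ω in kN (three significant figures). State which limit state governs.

217 kN (block shear governs)

Bolt shear: A_b = π·27²/4 = 572.6 mm²; R_n = 469 × 572.6 × 2 × 1 / 1000 = 537.1 kN → 537.1 / 2 = 269 kN.
Bearing: edge l_c = 55, r_n = 311 kN; interior l_c = 50, r_n = 288 kN; R_n = 311 + 1·288 = 599 kN → 300 kN.
Block shear: A_gv = 1800, A_nv = 1224, A_nt = 408 mm²; R_n = min(0.6F_uA_nv, 0.6F_yA_gv) + U_bs·F_u·A_nt = 433.2 kN → 217 kN.
Block shear governs: 217 kN.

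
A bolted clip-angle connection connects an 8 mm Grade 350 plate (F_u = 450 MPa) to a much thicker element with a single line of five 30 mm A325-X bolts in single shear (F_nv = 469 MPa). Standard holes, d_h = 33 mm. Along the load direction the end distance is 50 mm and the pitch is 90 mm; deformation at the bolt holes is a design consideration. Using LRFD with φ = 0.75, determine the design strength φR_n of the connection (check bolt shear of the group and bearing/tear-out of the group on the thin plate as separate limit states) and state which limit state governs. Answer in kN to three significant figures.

847 kN (bearing governs)

Bolt shear: A_b = π·30²/4 = 706.9 mm²; R_n = 469 × 706.9 × 5 × 1 / 1000 = 1658 kN → 0.75 × 1658 = 1240 kN.
Bearing (1.2 l_c t F_u ≤ 2.4 d t F_u): upper limit = 2.4·30·8·450 / 1000 = 259.2 kN.
  Edge l_c = 50 − 33/2 = 33.5 → r_n = 144.7 kN; interior l_c = 90 − 33 = 57 → r_n = 246.2 kN.
  R_n,bearing = 1·144.7 + 4·246.2 = 1130 kN → 0.75 × 1130 = 847 kN.
Bearing governs: 847 kN.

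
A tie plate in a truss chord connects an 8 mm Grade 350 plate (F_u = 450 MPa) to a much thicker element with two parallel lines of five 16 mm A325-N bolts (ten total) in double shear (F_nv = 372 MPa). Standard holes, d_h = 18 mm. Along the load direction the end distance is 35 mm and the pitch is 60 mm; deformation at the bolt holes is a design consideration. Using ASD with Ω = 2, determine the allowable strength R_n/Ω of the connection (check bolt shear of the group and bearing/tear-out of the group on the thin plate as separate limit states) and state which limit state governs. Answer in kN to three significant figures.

Bolt shear: A_b = π·16²/4 = 201.1 mm²; R_n = 372 × 201.1 × 10 × 2 / 1000 = 1496 kN → 1496 / 2 = 748 kN.
Bearing (1.2 l_c t F_u ≤ 2.4 d t F_u): upper limit = 2.4·16·8·450 / 1000 = 138.2 kN.
  Edge l_c = 35 − 18/2 = 26 → r_n = 112.3 kN; interior l_c = 60 − 18 = 42 → r_n = 138.2 kN.
  R_n,bearing = 2·112.3 + 8·138.2 = 1331 kN → 1331 / 2 = 665 kN.
Bearing governs: 665 kN.

665 kN (bearing governs)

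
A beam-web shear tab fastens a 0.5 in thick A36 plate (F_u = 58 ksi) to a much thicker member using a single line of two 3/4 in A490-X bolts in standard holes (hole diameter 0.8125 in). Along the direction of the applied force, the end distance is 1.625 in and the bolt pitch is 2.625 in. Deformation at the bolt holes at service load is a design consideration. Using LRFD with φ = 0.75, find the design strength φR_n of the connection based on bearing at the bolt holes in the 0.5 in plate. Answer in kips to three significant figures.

Per bolt r_n = 1.2 l_c t F_u ≤ 2.4 d t F_u; upper limit = 2.4 × 0.75 × 0.5 × 58 = 52.2 kips.
Edge bolt: l_c = 1.625 − 0.8125/2 = 1.219 in → 1.2 × 1.219 × 0.5 × 58 = 42.41 → r_n = 42.41 kips.
Interior bolts: l_c = 2.625 − 0.8125 = 1.812 in → 1.2 × 1.812 × 0.5 × 58 = 63.07 → r_n = 52.2 kips.
R_n = 1 × 42.41 + 1 × 52.2 = 94.61 kips.
Design strength φR_n = 0.75 × 94.61 = 71 kips.

71 kips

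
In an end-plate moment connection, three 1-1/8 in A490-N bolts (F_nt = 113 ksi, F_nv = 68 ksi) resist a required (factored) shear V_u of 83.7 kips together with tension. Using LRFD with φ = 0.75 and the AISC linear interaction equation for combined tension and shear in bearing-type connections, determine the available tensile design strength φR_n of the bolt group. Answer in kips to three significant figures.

189 kips

A_b = π·1.125²/4 = 0.994 in²; f_rv = 83.7 / (3 × 0.994) = 28.07 ksi.
F'_nt = 1.3 F_nt − (F_nt / φF_nv) f_rv = 1.3·113 − (113/(0.75·68))·28.07 = 84.71 ksi, capped at F_nt → F'_nt = 84.71 ksi.
R_n = F'_nt · A_b · n = 84.71 × 0.994 × 3 = 252.6 kips.
Design strength φR_n = 0.75 × 252.6 = 189 kips.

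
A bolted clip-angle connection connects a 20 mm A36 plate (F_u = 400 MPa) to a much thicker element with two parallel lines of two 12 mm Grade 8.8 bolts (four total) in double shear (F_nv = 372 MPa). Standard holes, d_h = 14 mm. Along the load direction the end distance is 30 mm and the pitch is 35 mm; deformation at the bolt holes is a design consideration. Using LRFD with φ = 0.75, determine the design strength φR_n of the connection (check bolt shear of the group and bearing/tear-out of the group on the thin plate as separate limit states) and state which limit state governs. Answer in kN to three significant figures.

252 kN (bolt shear governs)

Bolt shear: A_b = π·12²/4 = 113.1 mm²; R_n = 372 × 113.1 × 4 × 2 / 1000 = 336.6 kN → 0.75 × 336.6 = 252 kN.
Bearing (1.2 l_c t F_u ≤ 2.4 d t F_u): upper limit = 2.4·12·20·400 / 1000 = 230.4 kN.
  Edge l_c = 30 − 14/2 = 23 → r_n = 220.8 kN; interior l_c = 35 − 14 = 21 → r_n = 201.6 kN.
  R_n,bearing = 2·220.8 + 2·201.6 = 844.8 kN → 0.75 × 844.8 = 634 kN.
Bolt shear governs: 252 kN.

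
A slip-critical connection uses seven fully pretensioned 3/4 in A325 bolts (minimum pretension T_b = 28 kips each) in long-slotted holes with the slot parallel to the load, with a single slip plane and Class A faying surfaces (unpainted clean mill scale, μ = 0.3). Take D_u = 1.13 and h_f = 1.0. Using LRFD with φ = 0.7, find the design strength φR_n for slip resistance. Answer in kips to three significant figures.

46.5 kips

R_n = μ · D_u · h_f · T_b · n_s · n_b = 0.3 × 1.13 × 1.0 × 28 × 1 × 7 = 66.44 kips.
Design strength φR_n = 0.7 × 66.44 = 46.5 kips.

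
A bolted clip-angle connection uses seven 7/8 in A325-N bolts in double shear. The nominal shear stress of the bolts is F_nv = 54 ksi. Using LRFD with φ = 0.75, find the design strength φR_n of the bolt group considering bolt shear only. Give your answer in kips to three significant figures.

341 kips

A_b = π × 0.875² / 4 = 0.6013 in².
R_n = F_nv · A_b · n · n_s = 54 × 0.6013 × 7 × 2 = 454.6 kips.
Design strength φR_n = 0.75 × 454.6 = 341 kips.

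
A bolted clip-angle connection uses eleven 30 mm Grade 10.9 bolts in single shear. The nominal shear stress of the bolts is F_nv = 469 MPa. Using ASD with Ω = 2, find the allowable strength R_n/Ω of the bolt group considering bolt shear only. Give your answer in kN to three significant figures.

1820 kN

A_b = π × 30² / 4 = 706.9 mm².
R_n = F_nv · A_b · n · n_s = 469 × 706.9 × 11 × 1 / 1000 = 3647 kN.
Allowable strength R_n/Ω = 3647 / 2 = 1820 kN.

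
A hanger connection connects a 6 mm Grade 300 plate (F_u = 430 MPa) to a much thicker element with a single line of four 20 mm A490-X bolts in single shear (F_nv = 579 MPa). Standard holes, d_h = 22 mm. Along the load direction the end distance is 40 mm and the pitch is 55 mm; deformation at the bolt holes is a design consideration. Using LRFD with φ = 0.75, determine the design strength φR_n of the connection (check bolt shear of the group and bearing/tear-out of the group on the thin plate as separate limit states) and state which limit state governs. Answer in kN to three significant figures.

297 kN (bearing governs)

Bolt shear: A_b = π·20²/4 = 314.2 mm²; R_n = 579 × 314.2 × 4 × 1 / 1000 = 727.6 kN → 0.75 × 727.6 = 546 kN.
Bearing (1.2 l_c t F_u ≤ 2.4 d t F_u): upper limit = 2.4·20·6·430 / 1000 = 123.8 kN.
  Edge l_c = 40 − 22/2 = 29 → r_n = 89.78 kN; interior l_c = 55 − 22 = 33 → r_n = 102.2 kN.
  R_n,bearing = 1·89.78 + 3·102.2 = 396.3 kN → 0.75 × 396.3 = 297 kN.
Bearing governs: 297 kN.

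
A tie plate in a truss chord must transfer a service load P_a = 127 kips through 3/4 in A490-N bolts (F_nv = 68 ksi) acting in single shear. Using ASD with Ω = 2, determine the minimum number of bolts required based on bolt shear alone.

A_b = π·0.75²/4 = 0.4418 in².
Per-bolt allowable strength R_n/Ω = 68 × 0.4418 × 1 / 2 = 15.02 kips.
n ≥ 127 / 15.02 = 8.455 → use 9 bolts.

9 bolts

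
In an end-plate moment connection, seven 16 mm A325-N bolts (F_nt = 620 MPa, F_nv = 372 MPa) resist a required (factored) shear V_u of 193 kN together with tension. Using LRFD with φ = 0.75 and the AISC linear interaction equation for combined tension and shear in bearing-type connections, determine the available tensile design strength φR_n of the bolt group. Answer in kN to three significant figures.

A_b = π·16²/4 = 201.1 mm²; f_rv = 193 × 1000 / (7 × 201.1) = 137.1 MPa.
F'_nt = 1.3 F_nt − (F_nt / φF_nv) f_rv = 1.3·620 − (620/(0.75·372))·137.1 = 501.3 MPa, capped at F_nt → F'_nt = 501.3 MPa.
R_n = F'_nt · A_b · n = 501.3 × 201.1 × 7 / 1000 = 705.5 kN.
Design strength φR_n = 0.75 × 705.5 = 529 kN.

529 kN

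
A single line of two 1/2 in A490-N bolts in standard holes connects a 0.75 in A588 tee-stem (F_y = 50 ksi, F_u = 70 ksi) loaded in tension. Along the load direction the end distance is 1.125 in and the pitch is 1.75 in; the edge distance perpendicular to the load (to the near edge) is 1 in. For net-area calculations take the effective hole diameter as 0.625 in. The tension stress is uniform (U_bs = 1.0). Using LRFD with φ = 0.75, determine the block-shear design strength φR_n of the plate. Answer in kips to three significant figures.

72.8 kips

Shear plane L_v = 1.125 + 1·1.75 = 2.875 in; A_gv = 2.875 × 0.75 = 2.156 in².
A_nv = (2.875 − 1.5·0.625) × 0.75 = 1.453 in².
A_nt = (1 − 0.5·0.625) × 0.75 = 0.5156 in².
0.6 F_u A_nv = 61.03 kips; 0.6 F_y A_gv = 64.69 kips → shear rupture governs the shear term.
R_n = 61.03 + 1.0 × 70 × 0.5156 = 97.12 kips.
Design strength φR_n = 0.75 × 97.12 = 72.8 kips.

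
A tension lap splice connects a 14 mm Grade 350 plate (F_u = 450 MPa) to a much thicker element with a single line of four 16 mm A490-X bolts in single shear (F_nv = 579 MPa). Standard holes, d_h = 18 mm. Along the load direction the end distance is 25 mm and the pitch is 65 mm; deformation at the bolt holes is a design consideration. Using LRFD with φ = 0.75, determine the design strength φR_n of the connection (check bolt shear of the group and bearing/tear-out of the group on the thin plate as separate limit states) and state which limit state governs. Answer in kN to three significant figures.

349 kN (bolt shear governs)

Bolt shear: A_b = π·16²/4 = 201.1 mm²; R_n = 579 × 201.1 × 4 × 1 / 1000 = 465.7 kN → 0.75 × 465.7 = 349 kN.
Bearing (1.2 l_c t F_u ≤ 2.4 d t F_u): upper limit = 2.4·16·14·450 / 1000 = 241.9 kN.
  Edge l_c = 25 − 18/2 = 16 → r_n = 121 kN; interior l_c = 65 − 18 = 47 → r_n = 241.9 kN.
  R_n,bearing = 1·121 + 3·241.9 = 846.7 kN → 0.75 × 846.7 = 635 kN.
Bolt shear governs: 349 kN.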